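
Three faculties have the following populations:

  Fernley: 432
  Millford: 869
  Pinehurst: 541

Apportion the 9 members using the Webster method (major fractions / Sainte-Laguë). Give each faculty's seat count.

Standard divisor 1842/9 ≈ 204.667; standard quotas: Fernley 2.111, Millford 4.246, Pinehurst 2.643.
Rounding to the nearest integer gives Fernley 2, Millford 4, Pinehurst 3 — total 9, matching the house size, so no adjustment is needed.

Fernley 2, Millford 4, Pinehurst 3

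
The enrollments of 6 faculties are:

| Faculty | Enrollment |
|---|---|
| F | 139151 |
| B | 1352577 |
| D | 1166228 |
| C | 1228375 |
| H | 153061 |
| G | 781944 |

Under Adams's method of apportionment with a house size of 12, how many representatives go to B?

3

Standard divisor 4821336/12 ≈ 401778; standard quotas: F 0.346, B 3.366, D 2.903, C 3.057, H 0.381, G 1.946.
Rounding up gives 1, 4, 3, 4, 1, 2 = 15 seats, so the divisor must be adjusted.
With modified divisor 598700: modified quotas F 0.232, B 2.259, D 1.948, C 2.052, H 0.256, G 1.306.
Rounding up: F 1, B 3, D 2, C 3, H 1, G 2 (total 12).
B receives 3.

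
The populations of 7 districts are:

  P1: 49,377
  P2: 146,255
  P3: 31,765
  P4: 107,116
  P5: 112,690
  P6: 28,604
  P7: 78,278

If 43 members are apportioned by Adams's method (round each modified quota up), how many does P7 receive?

6

Standard divisor 554085/43 ≈ 12885.698; standard quotas: P1 3.832, P2 11.350, P3 2.465, P4 8.313, P5 8.745, P6 2.220, P7 6.075.
Rounding up gives 4, 12, 3, 9, 9, 3, 7 = 47 seats, so the divisor must be adjusted.
With modified divisor 14151: modified quotas P1 3.489, P2 10.335, P3 2.245, P4 7.570, P5 7.963, P6 2.021, P7 5.532.
Rounding up: P1 4, P2 11, P3 3, P4 8, P5 8, P6 3, P7 6 (total 43).
P7 receives 6.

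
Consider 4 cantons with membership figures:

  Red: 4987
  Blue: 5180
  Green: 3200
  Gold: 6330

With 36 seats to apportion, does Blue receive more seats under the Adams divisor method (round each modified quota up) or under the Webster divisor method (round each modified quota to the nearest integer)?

Adams

Adams: Red 9, Blue 10, Green 6, Gold 11.
Webster: Red 9, Blue 9, Green 6, Gold 12.
Blue gets 10 under Adams and 9 under Webster.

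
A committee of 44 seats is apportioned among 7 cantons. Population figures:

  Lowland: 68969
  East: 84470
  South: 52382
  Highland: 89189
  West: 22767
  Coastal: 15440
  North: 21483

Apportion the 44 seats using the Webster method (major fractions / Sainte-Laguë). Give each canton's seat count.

Standard divisor 354700/44 ≈ 8061.364; standard quotas: Lowland 8.556, East 10.478, South 6.498, Highland 11.064, West 2.824, Coastal 1.915, North 2.665.
Rounding to the nearest integer gives Lowland 9, East 10, South 6, Highland 11, West 3, Coastal 2, North 3 — total 44, matching the house size, so no adjustment is needed.

Lowland=9; East=10; South=6; Highland=11; West=3; Coastal=2; North=3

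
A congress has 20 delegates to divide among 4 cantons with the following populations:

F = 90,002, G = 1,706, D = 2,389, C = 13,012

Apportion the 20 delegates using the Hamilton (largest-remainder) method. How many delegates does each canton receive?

F=17; G=0; D=1; C=2

Total 107109; standard divisor 107109/20 ≈ 5355.45.
Standard quotas: F 16.8057, G 0.3186, D 0.4461, C 2.4297.
Lower quotas: F 16, G 0, D 0, C 2 (sum 18, leaving 2 seats).
Remainders in descending order: F 0.8057, D 0.4461, C 0.4297, G 0.3186.
Largest remainders: F, D receive the extra seats.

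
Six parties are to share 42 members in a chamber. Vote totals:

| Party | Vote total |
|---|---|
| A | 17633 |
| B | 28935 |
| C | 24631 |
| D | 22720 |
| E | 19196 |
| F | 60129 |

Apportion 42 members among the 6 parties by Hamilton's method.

The standard divisor is 173244/42 ≈ 4124.857.
Standard quotas: A 4.2748, B 7.0148, C 5.9714, D 5.5081, E 4.6537, F 14.5772.
Lower quotas: A 4, B 7, C 5, D 5, E 4, F 14 (sum 39, leaving 3 seats).
Remainders in descending order: C 0.9714, E 0.6537, F 0.5772, D 0.5081, A 0.2748, B 0.0148.
Largest remainders: C, E, F receive the extra seats.

A 4, B 7, C 6, D 5, E 5, F 15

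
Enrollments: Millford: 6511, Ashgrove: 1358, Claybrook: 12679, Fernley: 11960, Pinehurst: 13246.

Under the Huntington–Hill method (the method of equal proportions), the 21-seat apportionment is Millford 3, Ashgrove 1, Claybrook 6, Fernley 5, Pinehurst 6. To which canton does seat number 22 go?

Fernley

Priority for the next seat is population ÷ (√(s·(s+1))).
Priorities: Millford 1879.564, Ashgrove 960.251, Claybrook 1956.412, Fernley 2183.587, Pinehurst 2043.902.
Highest priority: Fernley.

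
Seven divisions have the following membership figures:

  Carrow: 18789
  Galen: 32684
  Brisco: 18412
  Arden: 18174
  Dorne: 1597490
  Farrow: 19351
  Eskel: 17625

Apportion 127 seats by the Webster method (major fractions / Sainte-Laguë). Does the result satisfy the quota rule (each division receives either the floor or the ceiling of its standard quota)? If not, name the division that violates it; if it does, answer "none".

Dorne

Standard quotas: Carrow 1.385, Galen 2.410, Brisco 1.357, Arden 1.340, Dorne 117.781, Farrow 1.427, Eskel 1.299.
Webster allocation: Carrow 1, Galen 2, Brisco 1, Arden 1, Dorne 120, Farrow 1, Eskel 1.
Dorne has quota 117.781 (lower 117, upper 118) but receives 120 — outside the quota interval.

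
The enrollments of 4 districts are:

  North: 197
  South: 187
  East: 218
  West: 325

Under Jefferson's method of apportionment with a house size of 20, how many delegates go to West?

7

Standard divisor 927/20 ≈ 46.35; standard quotas: North 4.250, South 4.035, East 4.703, West 7.012.
Rounding down gives 4, 4, 4, 7 = 19 seats, so the divisor must be adjusted.
With modified divisor 42: modified quotas North 4.690, South 4.452, East 5.190, West 7.738.
Rounding down: North 4, South 4, East 5, West 7 (total 20).
West receives 7.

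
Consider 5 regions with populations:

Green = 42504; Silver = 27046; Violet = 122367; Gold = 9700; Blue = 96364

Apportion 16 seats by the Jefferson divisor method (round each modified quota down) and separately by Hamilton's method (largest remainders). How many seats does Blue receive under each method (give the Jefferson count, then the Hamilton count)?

6 and 5

Jefferson: Green 2, Silver 1, Violet 7, Gold 0, Blue 6.
Hamilton: Green 2, Silver 1, Violet 7, Gold 1, Blue 5.
Blue gets 6 under Jefferson and 5 under Hamilton.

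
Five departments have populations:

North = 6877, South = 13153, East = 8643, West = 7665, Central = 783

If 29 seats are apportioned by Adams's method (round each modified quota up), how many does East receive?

Standard divisor 37121/29 ≈ 1280.034; standard quotas: North 5.373, South 10.276, East 6.752, West 5.988, Central 0.612.
Rounding up gives 6, 11, 7, 6, 1 = 31 seats, so the divisor must be adjusted.
With modified divisor 1400: modified quotas North 4.912, South 9.395, East 6.174, West 5.475, Central 0.559.
Rounding up: North 5, South 10, East 7, West 6, Central 1 (total 29).
East receives 7.

7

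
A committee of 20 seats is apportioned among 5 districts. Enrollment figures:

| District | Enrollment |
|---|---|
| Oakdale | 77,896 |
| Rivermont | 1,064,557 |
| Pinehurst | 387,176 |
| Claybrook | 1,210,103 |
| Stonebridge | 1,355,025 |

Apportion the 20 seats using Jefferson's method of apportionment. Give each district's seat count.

Oakdale 0, Rivermont 5, Pinehurst 2, Claybrook 6, Stonebridge 7

Standard divisor 4094757/20 ≈ 204737.85; standard quotas: Oakdale 0.380, Rivermont 5.200, Pinehurst 1.891, Claybrook 5.910, Stonebridge 6.618.
Rounding down gives 0, 5, 1, 5, 6 = 17 seats, so the divisor must be adjusted.
With modified divisor 185500: modified quotas Oakdale 0.420, Rivermont 5.739, Pinehurst 2.087, Claybrook 6.523, Stonebridge 7.305.
Rounding down: Oakdale 0, Rivermont 5, Pinehurst 2, Claybrook 6, Stonebridge 7 (total 20).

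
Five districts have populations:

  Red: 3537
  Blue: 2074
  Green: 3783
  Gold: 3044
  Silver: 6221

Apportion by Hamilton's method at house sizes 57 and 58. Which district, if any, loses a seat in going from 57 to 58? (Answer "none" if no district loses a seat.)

none

At 57 seats: Red 11, Blue 6, Green 12, Gold 9, Silver 19.
At 58 seats: Red 11, Blue 6, Green 12, Gold 10, Silver 19.
No district's allocation decreased.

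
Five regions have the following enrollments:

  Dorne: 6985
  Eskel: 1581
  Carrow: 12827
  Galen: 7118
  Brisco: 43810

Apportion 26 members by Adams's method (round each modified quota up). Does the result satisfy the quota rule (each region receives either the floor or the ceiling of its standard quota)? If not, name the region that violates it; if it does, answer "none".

Brisco

Standard quotas: Dorne 2.511, Eskel 0.568, Carrow 4.611, Galen 2.559, Brisco 15.750.
Adams allocation: Dorne 3, Eskel 1, Carrow 5, Galen 3, Brisco 14.
Brisco has quota 15.750 (lower 15, upper 16) but receives 14 — outside the quota interval.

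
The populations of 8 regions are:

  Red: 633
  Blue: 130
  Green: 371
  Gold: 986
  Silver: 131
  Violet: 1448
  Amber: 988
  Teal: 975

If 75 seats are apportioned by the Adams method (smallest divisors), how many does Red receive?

Standard divisor 5662/75 ≈ 75.493; standard quotas: Red 8.385, Blue 1.722, Green 4.914, Gold 13.061, Silver 1.735, Violet 19.181, Amber 13.087, Teal 12.915.
Rounding up gives 9, 2, 5, 14, 2, 20, 14, 13 = 79 seats, so the divisor must be adjusted.
With modified divisor 80: modified quotas Red 7.912, Blue 1.625, Green 4.638, Gold 12.325, Silver 1.637, Violet 18.100, Amber 12.350, Teal 12.188.
Rounding up: Red 8, Blue 2, Green 5, Gold 13, Silver 2, Violet 19, Amber 13, Teal 13 (total 75).
Red receives 8.

8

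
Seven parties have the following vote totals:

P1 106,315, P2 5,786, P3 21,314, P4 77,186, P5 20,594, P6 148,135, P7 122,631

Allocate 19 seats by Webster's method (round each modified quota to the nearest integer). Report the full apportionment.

P1: 4, P2: 0, P3: 1, P4: 3, P5: 1, P6: 5, P7: 5

Standard divisor 501961/19 ≈ 26419; standard quotas: P1 4.024, P2 0.219, P3 0.807, P4 2.922, P5 0.780, P6 5.607, P7 4.642.
Rounding to the nearest integer gives 4, 0, 1, 3, 1, 6, 5 = 20 seats, so the divisor must be adjusted.
With modified divisor 27100: modified quotas P1 3.923, P2 0.214, P3 0.786, P4 2.848, P5 0.760, P6 5.466, P7 4.525.
Rounding to the nearest integer: P1 4, P2 0, P3 1, P4 3, P5 1, P6 5, P7 5 (total 19).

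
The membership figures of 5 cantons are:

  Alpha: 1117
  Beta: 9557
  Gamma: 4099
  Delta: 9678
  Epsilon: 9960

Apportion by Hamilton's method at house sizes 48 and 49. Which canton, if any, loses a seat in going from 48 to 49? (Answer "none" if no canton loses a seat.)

Alpha

At 48 seats: Alpha 2, Beta 13, Gamma 6, Delta 13, Epsilon 14.
At 49 seats: Alpha 1, Beta 14, Gamma 6, Delta 14, Epsilon 14.
Alpha drops from 2 to 1.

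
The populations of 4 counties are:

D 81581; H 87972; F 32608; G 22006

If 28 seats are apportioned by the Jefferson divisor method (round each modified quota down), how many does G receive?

2

Standard divisor 224167/28 ≈ 8005.964; standard quotas: D 10.190, H 10.988, F 4.073, G 2.749.
Rounding down gives 10, 10, 4, 2 = 26 seats, so the divisor must be adjusted.
With modified divisor 7400: modified quotas D 11.024, H 11.888, F 4.406, G 2.974.
Rounding down: D 11, H 11, F 4, G 2 (total 28).
G receives 2.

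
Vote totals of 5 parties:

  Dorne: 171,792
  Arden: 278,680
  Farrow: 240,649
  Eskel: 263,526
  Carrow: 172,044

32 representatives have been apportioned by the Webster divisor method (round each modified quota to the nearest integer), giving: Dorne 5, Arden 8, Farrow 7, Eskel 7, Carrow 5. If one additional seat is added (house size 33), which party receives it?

Eskel

Priority for the next seat is population ÷ (current seats + 0.5).
Priorities: Dorne 31234.909, Arden 32785.882, Farrow 32086.533, Eskel 35136.800, Carrow 31280.727.
Highest priority: Eskel.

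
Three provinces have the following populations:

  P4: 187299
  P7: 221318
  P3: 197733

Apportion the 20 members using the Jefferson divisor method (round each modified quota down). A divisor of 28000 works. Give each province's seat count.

With modified divisor 28000: modified quotas P4 6.689, P7 7.904, P3 7.062.
Rounding down: P4 6, P7 7, P3 7 (total 20).

P4 6, P7 7, P3 7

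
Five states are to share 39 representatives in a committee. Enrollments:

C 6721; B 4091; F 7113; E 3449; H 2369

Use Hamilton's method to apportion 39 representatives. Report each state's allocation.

C=11, B=7, F=12, E=5, H=4

The standard divisor is 23743/39 ≈ 608.795.
Standard quotas: C 11.0398, B 6.7198, F 11.6837, E 5.6653, H 3.8913.
Lower quotas: C 11, B 6, F 11, E 5, H 3 (sum 36, leaving 3 seats).
Remainders in descending order: H 0.8913, B 0.7198, F 0.6837, E 0.6653, C 0.0398.
Largest remainders: H, B, F receive the extra seats.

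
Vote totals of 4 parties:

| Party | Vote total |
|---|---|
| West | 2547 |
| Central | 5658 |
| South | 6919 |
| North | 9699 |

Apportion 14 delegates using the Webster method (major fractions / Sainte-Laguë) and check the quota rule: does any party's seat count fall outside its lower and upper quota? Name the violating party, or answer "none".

none

Standard quotas: West 1.436, Central 3.191, South 3.902, North 5.470.
Webster allocation: West 1, Central 3, South 4, North 6.
Every allocation lies between the lower and upper quota.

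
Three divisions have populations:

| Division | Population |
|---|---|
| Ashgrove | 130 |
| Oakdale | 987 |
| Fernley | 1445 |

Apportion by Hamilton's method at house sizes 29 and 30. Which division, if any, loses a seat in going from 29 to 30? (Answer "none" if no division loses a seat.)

Ashgrove

At 29 seats: Ashgrove 2, Oakdale 11, Fernley 16.
At 30 seats: Ashgrove 1, Oakdale 12, Fernley 17.
Ashgrove drops from 2 to 1.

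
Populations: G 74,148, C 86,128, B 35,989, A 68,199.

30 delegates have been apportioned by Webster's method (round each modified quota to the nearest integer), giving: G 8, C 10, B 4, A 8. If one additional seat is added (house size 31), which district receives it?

Priority for the next seat is population ÷ (current seats + 0.5).
Priorities: G 8723.294, C 8202.667, B 7997.556, A 8023.412.
Highest priority: G.

G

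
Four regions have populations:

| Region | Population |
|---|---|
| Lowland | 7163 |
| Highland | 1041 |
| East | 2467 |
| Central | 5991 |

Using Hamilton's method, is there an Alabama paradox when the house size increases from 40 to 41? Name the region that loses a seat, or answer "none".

At 40 seats: Lowland 17, Highland 3, East 6, Central 14.
At 41 seats: Lowland 18, Highland 2, East 6, Central 15.
Highland drops from 3 to 2.

Highland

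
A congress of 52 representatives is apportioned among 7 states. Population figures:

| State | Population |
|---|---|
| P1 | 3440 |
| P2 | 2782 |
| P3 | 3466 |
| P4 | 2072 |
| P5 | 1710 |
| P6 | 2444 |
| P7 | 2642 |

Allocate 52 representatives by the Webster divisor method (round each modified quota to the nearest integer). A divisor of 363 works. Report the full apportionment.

With modified divisor 363: modified quotas P1 9.477, P2 7.664, P3 9.548, P4 5.708, P5 4.711, P6 6.733, P7 7.278.
Rounding to the nearest integer: P1 9, P2 8, P3 10, P4 6, P5 5, P6 7, P7 7 (total 52).

P1 9, P2 8, P3 10, P4 6, P5 5, P6 7, P7 7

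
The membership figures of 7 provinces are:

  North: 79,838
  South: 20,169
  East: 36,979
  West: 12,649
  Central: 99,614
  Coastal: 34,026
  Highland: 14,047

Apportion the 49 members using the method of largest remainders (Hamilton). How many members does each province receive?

North 13; South 3; East 6; West 2; Central 17; Coastal 6; Highland 2

The standard divisor is 297322/49 ≈ 6067.796.
Standard quotas: North 13.1577, South 3.3239, East 6.0943, West 2.0846, Central 16.4168, Coastal 5.6076, Highland 2.3150.
Lower quotas: North 13, South 3, East 6, West 2, Central 16, Coastal 5, Highland 2 (sum 47, leaving 2 seats).
Remainders in descending order: Coastal 0.6076, Central 0.4168, South 0.3239, Highland 0.3150, North 0.1577, East 0.0943, West 0.0846.
The surplus seats go to Coastal, Central.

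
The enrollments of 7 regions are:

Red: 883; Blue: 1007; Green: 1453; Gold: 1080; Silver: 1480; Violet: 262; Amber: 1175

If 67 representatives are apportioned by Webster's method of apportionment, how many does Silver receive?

Standard divisor 7340/67 ≈ 109.552; standard quotas: Red 8.060, Blue 9.192, Green 13.263, Gold 9.858, Silver 13.510, Violet 2.392, Amber 10.725.
Rounding to the nearest integer gives Red 8, Blue 9, Green 13, Gold 10, Silver 14, Violet 2, Amber 11 — total 67, matching the house size, so no adjustment is needed.
Silver receives 14.

14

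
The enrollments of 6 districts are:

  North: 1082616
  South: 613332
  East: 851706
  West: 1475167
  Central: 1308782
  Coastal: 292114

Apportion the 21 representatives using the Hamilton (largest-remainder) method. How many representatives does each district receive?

Standard divisor: 5623717 ÷ 21 ≈ 267796.048.
Standard quotas: North 4.0427, South 2.2903, East 3.1804, West 5.5085, Central 4.8872, Coastal 1.0908.
Lower quotas: North 4, South 2, East 3, West 5, Central 4, Coastal 1 (sum 19, leaving 2 seats).
Remainders in descending order: Central 0.8872, West 0.5085, South 0.2903, East 0.1804, Coastal 0.0908, North 0.0427.
The surplus seats go to Central, West.

North=4, South=2, East=3, West=6, Central=5, Coastal=1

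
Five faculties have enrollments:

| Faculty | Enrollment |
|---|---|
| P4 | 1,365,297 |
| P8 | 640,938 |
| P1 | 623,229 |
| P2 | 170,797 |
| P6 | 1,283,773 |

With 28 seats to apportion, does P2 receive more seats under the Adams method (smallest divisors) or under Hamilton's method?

Adams

Adams: P4 9, P8 4, P1 4, P2 2, P6 9.
Hamilton: P4 9, P8 5, P1 4, P2 1, P6 9.
P2 gets 2 under Adams and 1 under Hamilton.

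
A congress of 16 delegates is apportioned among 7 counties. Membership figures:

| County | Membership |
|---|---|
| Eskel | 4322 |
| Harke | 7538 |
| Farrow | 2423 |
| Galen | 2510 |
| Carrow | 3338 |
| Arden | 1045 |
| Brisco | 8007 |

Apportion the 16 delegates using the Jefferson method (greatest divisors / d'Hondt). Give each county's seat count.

Standard divisor 29183/16 ≈ 1823.938; standard quotas: Eskel 2.370, Harke 4.133, Farrow 1.328, Galen 1.376, Carrow 1.830, Arden 0.573, Brisco 4.390.
Rounding down gives 2, 4, 1, 1, 1, 0, 4 = 13 seats, so the divisor must be adjusted.
With modified divisor 1500: modified quotas Eskel 2.881, Harke 5.025, Farrow 1.615, Galen 1.673, Carrow 2.225, Arden 0.697, Brisco 5.338.
Rounding down: Eskel 2, Harke 5, Farrow 1, Galen 1, Carrow 2, Arden 0, Brisco 5 (total 16).

Eskel 2, Harke 5, Farrow 1, Galen 1, Carrow 2, Arden 0, Brisco 5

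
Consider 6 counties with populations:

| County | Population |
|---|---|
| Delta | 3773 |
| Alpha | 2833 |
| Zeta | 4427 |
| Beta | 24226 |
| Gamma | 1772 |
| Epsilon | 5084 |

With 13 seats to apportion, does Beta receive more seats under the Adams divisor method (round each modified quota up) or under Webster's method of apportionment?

Adams: Delta 1, Alpha 1, Zeta 2, Beta 6, Gamma 1, Epsilon 2.
Webster: Delta 1, Alpha 1, Zeta 1, Beta 7, Gamma 1, Epsilon 2.
Beta gets 6 under Adams and 7 under Webster.

Webster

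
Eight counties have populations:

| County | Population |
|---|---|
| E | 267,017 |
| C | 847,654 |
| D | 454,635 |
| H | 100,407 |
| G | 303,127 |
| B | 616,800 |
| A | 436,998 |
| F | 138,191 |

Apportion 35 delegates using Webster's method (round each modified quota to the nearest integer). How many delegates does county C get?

9

Standard divisor 3164829/35 ≈ 90423.686; standard quotas: E 2.953, C 9.374, D 5.028, H 1.110, G 3.352, B 6.821, A 4.833, F 1.528.
Rounding to the nearest integer gives E 3, C 9, D 5, H 1, G 3, B 7, A 5, F 2 — total 35, matching the house size, so no adjustment is needed.
C receives 9.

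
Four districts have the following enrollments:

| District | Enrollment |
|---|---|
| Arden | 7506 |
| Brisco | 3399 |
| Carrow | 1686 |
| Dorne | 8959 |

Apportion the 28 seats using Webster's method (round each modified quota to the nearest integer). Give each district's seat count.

Standard divisor 21550/28 ≈ 769.643; standard quotas: Arden 9.753, Brisco 4.416, Carrow 2.191, Dorne 11.640.
Rounding to the nearest integer gives Arden 10, Brisco 4, Carrow 2, Dorne 12 — total 28, matching the house size, so no adjustment is needed.

Arden: 10, Brisco: 4, Carrow: 2, Dorne: 12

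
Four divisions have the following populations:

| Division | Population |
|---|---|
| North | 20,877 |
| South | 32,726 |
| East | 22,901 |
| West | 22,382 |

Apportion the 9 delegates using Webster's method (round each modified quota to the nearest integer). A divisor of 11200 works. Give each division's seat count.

North 2, South 3, East 2, West 2

With modified divisor 11200: modified quotas North 1.864, South 2.922, East 2.045, West 1.998.
Rounding to the nearest integer: North 2, South 3, East 2, West 2 (total 9).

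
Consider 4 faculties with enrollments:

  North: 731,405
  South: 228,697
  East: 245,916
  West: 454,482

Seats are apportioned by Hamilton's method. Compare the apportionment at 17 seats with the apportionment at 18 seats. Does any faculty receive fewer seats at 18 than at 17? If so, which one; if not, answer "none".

At 17 seats: North 7, South 2, East 3, West 5.
At 18 seats: North 8, South 2, East 3, West 5.
No faculty's allocation decreased.

none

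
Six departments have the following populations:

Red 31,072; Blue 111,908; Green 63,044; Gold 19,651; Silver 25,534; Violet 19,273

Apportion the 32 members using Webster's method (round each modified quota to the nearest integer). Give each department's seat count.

Standard divisor 270482/32 ≈ 8452.562; standard quotas: Red 3.676, Blue 13.240, Green 7.459, Gold 2.325, Silver 3.021, Violet 2.280.
Rounding to the nearest integer gives 4, 13, 7, 2, 3, 2 = 31 seats, so the divisor must be adjusted.
With modified divisor 8350: modified quotas Red 3.721, Blue 13.402, Green 7.550, Gold 2.353, Silver 3.058, Violet 2.308.
Rounding to the nearest integer: Red 4, Blue 13, Green 8, Gold 2, Silver 3, Violet 2 (total 32).

Red=4, Blue=13, Green=8, Gold=2, Silver=3, Violet=2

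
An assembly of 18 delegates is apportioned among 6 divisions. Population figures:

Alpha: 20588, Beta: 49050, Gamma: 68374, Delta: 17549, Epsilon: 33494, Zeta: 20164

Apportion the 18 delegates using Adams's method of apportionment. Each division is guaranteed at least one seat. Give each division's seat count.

Alpha: 2, Beta: 4, Gamma: 5, Delta: 2, Epsilon: 3, Zeta: 2

Standard divisor 209219/18 ≈ 11623.278; standard quotas: Alpha 1.771, Beta 4.220, Gamma 5.883, Delta 1.510, Epsilon 2.882, Zeta 1.735.
Rounding up gives 2, 5, 6, 2, 3, 2 = 20 seats, so the divisor must be adjusted.
With modified divisor 15000: modified quotas Alpha 1.373, Beta 3.270, Gamma 4.558, Delta 1.170, Epsilon 2.233, Zeta 1.344.
Rounding up: Alpha 2, Beta 4, Gamma 5, Delta 2, Epsilon 3, Zeta 2 (total 18).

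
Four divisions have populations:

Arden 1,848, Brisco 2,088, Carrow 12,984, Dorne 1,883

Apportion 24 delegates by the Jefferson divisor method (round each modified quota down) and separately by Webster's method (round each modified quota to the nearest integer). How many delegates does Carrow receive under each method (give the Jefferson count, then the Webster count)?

18 and 17

Jefferson: Arden 2, Brisco 2, Carrow 18, Dorne 2.
Webster: Arden 2, Brisco 3, Carrow 17, Dorne 2.
Carrow gets 18 under Jefferson and 17 under Webster.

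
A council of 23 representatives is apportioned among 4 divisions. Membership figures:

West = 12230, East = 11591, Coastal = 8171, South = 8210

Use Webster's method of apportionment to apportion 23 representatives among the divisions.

Standard divisor 40202/23 ≈ 1747.913; standard quotas: West 6.997, East 6.631, Coastal 4.675, South 4.697.
Rounding to the nearest integer gives 7, 7, 5, 5 = 24 seats, so the divisor must be adjusted.
With modified divisor 1800: modified quotas West 6.794, East 6.439, Coastal 4.539, South 4.561.
Rounding to the nearest integer: West 7, East 6, Coastal 5, South 5 (total 23).

West: 7; East: 6; Coastal: 5; South: 5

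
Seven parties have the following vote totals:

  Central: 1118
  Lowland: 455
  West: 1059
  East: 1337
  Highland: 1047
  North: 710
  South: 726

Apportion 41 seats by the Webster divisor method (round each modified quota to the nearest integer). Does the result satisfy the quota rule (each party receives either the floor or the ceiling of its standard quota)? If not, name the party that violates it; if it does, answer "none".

none

Standard quotas: Central 7.104, Lowland 2.891, West 6.730, East 8.496, Highland 6.653, North 4.512, South 4.613.
Webster allocation: Central 7, Lowland 3, West 7, East 8, Highland 7, North 4, South 5.
Every allocation lies between the lower and upper quota.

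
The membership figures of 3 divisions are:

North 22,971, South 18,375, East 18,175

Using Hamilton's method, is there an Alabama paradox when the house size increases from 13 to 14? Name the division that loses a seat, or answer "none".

At 13 seats: North 5, South 4, East 4.
At 14 seats: North 6, South 4, East 4.
No division's allocation decreased.

none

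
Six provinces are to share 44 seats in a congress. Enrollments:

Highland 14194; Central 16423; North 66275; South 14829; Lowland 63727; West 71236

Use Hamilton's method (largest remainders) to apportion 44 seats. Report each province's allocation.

Highland=2; Central=3; North=12; South=3; Lowland=11; West=13

Standard divisor: 246684 ÷ 44 ≈ 5606.455.
Standard quotas: Highland 2.5317, Central 2.9293, North 11.8212, South 2.6450, Lowland 11.3667, West 12.7061.
Lower quotas: Highland 2, Central 2, North 11, South 2, Lowland 11, West 12 (sum 40, leaving 4 seats).
Remainders in descending order: Central 0.9293, North 0.8212, West 0.7061, South 0.6450, Highland 0.5317, Lowland 0.3667.
The surplus seats go to Central, North, West, South.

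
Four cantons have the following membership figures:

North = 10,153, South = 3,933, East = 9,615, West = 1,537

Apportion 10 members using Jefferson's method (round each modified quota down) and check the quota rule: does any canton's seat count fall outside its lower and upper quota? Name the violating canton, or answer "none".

none

Standard quotas: North 4.023, South 1.558, East 3.810, West 0.609.
Jefferson allocation: North 5, South 1, East 4, West 0.
Every allocation lies between the lower and upper quota.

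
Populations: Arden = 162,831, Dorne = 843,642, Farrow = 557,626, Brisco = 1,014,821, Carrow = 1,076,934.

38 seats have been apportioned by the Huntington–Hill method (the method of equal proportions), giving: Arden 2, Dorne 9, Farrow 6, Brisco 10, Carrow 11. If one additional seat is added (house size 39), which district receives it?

Brisco

Priority for the next seat is population ÷ (√(s·(s+1))).
Priorities: Arden 66475.477, Dorne 88927.675, Farrow 86043.560, Brisco 96759.386, Carrow 93735.073.
Highest priority: Brisco.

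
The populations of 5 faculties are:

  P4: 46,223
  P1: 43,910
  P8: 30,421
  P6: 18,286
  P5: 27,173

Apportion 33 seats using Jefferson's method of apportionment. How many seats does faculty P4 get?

10

Standard divisor 166013/33 ≈ 5030.697; standard quotas: P4 9.188, P1 8.728, P8 6.047, P6 3.635, P5 5.401.
Rounding down gives 9, 8, 6, 3, 5 = 31 seats, so the divisor must be adjusted.
With modified divisor 4600: modified quotas P4 10.048, P1 9.546, P8 6.613, P6 3.975, P5 5.907.
Rounding down: P4 10, P1 9, P8 6, P6 3, P5 5 (total 33).
P4 receives 10.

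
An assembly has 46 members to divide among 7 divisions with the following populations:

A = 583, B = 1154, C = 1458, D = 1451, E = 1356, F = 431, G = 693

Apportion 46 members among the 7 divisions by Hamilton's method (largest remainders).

The standard divisor is 7126/46 ≈ 154.913.
Standard quotas: A 3.763, B 7.449, C 9.412, D 9.367, E 8.753, F 2.782, G 4.473.
Lower quotas: A 3, B 7, C 9, D 9, E 8, F 2, G 4 (sum 42, leaving 4 seats).
Remainders in descending order: F 0.782, A 0.763, E 0.753, G 0.473, B 0.449, C 0.412, D 0.367.
Largest remainders: F, A, E, G receive the extra seats.

A: 4, B: 7, C: 9, D: 9, E: 9, F: 3, G: 5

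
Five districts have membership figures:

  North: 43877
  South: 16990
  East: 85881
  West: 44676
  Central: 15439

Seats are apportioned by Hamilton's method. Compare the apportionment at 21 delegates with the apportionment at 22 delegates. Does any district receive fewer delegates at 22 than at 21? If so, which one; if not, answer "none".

Central

At 21 seats: North 4, South 2, East 9, West 4, Central 2.
At 22 seats: North 5, South 2, East 9, West 5, Central 1.
Central drops from 2 to 1.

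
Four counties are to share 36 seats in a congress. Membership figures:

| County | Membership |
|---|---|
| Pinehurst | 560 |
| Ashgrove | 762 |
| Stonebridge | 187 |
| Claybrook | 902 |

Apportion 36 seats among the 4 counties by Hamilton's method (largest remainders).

Total 2411; standard divisor 2411/36 ≈ 66.972.
Standard quotas: Pinehurst 8.362, Ashgrove 11.378, Stonebridge 2.792, Claybrook 13.468.
Lower quotas: Pinehurst 8, Ashgrove 11, Stonebridge 2, Claybrook 13 (sum 34, leaving 2 seats).
Remainders in descending order: Stonebridge 0.792, Claybrook 0.468, Ashgrove 0.378, Pinehurst 0.362.
The surplus seats go to Stonebridge, Claybrook.

Pinehurst: 8; Ashgrove: 11; Stonebridge: 3; Claybrook: 14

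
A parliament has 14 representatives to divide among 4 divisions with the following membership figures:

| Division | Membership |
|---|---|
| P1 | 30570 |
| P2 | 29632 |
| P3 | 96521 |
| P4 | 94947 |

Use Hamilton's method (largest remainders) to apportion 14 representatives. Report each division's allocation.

P1: 2, P2: 2, P3: 5, P4: 5

The standard divisor is 251670/14 ≈ 17976.429.
Standard quotas: P1 1.7006, P2 1.6484, P3 5.3693, P4 5.2817.
Lower quotas: P1 1, P2 1, P3 5, P4 5 (sum 12, leaving 2 seats).
Remainders in descending order: P1 0.7006, P2 0.6484, P3 0.3693, P4 0.2817.
The surplus seats go to P1, P2.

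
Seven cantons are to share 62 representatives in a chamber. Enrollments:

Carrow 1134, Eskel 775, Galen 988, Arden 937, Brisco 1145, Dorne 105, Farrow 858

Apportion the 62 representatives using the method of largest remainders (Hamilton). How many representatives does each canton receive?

Total 5942; standard divisor 5942/62 ≈ 95.839.
Standard quotas: Carrow 11.832, Eskel 8.087, Galen 10.309, Arden 9.777, Brisco 11.947, Dorne 1.096, Farrow 8.953.
Lower quotas: Carrow 11, Eskel 8, Galen 10, Arden 9, Brisco 11, Dorne 1, Farrow 8 (sum 58, leaving 4 seats).
Remainders in descending order: Farrow 0.953, Brisco 0.947, Carrow 0.832, Arden 0.777, Galen 0.309, Dorne 0.096, Eskel 0.087.
The surplus seats go to Farrow, Brisco, Carrow, Arden.

Carrow: 12, Eskel: 8, Galen: 10, Arden: 10, Brisco: 12, Dorne: 1, Farrow: 9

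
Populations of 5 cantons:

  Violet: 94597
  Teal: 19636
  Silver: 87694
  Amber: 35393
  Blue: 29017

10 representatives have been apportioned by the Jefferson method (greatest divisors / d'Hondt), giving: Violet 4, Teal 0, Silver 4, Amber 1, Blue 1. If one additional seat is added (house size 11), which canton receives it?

Teal

Priority for the next seat is population ÷ (current seats + 1).
Priorities: Violet 18919.400, Teal 19636.000, Silver 17538.800, Amber 17696.500, Blue 14508.500.
Highest priority: Teal.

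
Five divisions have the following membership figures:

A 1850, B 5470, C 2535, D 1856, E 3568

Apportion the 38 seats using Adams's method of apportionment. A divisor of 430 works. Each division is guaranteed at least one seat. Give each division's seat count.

With modified divisor 430: modified quotas A 4.302, B 12.721, C 5.895, D 4.316, E 8.298.
Rounding up: A 5, B 13, C 6, D 5, E 9 (total 38).

A 5, B 13, C 6, D 5, E 9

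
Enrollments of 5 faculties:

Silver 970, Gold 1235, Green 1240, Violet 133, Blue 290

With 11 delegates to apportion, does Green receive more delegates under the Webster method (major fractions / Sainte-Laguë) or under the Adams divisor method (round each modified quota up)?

Webster

Webster: Silver 3, Gold 3, Green 4, Violet 0, Blue 1.
Adams: Silver 3, Gold 3, Green 3, Violet 1, Blue 1.
Green gets 4 under Webster and 3 under Adams.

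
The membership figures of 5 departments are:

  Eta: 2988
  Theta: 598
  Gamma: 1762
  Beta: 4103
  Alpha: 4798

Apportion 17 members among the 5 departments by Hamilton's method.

Total 14249; standard divisor 14249/17 ≈ 838.176.
Standard quotas: Eta 3.565, Theta 0.713, Gamma 2.102, Beta 4.895, Alpha 5.724.
Lower quotas: Eta 3, Theta 0, Gamma 2, Beta 4, Alpha 5 (sum 14, leaving 3 seats).
Remainders in descending order: Beta 0.895, Alpha 0.724, Theta 0.713, Eta 0.565, Gamma 0.102.
Largest remainders: Beta, Alpha, Theta receive the extra seats.

Eta 3; Theta 1; Gamma 2; Beta 5; Alpha 6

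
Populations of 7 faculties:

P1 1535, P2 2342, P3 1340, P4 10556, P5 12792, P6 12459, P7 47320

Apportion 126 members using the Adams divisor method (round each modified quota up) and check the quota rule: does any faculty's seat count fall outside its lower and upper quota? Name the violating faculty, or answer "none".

P7

Standard quotas: P1 2.189, P2 3.340, P3 1.911, P4 15.055, P5 18.244, P6 17.770, P7 67.490.
Adams allocation: P1 3, P2 4, P3 2, P4 15, P5 18, P6 18, P7 66.
P7 has quota 67.490 (lower 67, upper 68) but receives 66 — outside the quota interval.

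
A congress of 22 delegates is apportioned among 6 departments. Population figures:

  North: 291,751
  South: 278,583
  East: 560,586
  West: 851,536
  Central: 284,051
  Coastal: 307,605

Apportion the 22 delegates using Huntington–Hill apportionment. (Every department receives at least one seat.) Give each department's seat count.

With divisor 117535: modified quotas North 2.482, South 2.370, East 4.770, West 7.245, Central 2.417, Coastal 2.617.
Geometric-mean thresholds: North √(2·3)=2.449, South √(2·3)=2.449, East √(4·5)=4.472, West √(7·8)=7.483, Central √(2·3)=2.449, Coastal √(2·3)=2.449.
Each quota rounded against its threshold gives North 3, South 2, East 5, West 7, Central 2, Coastal 3 (total 22).

North=3, South=2, East=5, West=7, Central=2, Coastal=3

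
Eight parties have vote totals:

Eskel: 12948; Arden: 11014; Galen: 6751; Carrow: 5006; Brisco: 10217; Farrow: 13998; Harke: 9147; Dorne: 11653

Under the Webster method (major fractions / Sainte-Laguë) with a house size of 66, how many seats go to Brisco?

8

Standard divisor 80734/66 ≈ 1223.242; standard quotas: Eskel 10.585, Arden 9.004, Galen 5.519, Carrow 4.092, Brisco 8.352, Farrow 11.443, Harke 7.478, Dorne 9.526.
Rounding to the nearest integer gives Eskel 11, Arden 9, Galen 6, Carrow 4, Brisco 8, Farrow 11, Harke 7, Dorne 10 — total 66, matching the house size, so no adjustment is needed.
Brisco receives 8.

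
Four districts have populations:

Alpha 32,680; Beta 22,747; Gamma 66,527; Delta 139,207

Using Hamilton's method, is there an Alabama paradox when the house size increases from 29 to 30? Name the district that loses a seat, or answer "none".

Beta

At 29 seats: Alpha 4, Beta 3, Gamma 7, Delta 15.
At 30 seats: Alpha 4, Beta 2, Gamma 8, Delta 16.
Beta drops from 3 to 2.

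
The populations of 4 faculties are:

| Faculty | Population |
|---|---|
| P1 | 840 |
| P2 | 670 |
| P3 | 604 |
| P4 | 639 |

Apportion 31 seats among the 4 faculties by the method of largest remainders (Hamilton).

P1: 9, P2: 8, P3: 7, P4: 7

The standard divisor is 2753/31 ≈ 88.806.
Standard quotas: P1 9.459, P2 7.544, P3 6.801, P4 7.195.
Lower quotas: P1 9, P2 7, P3 6, P4 7 (sum 29, leaving 2 seats).
Remainders in descending order: P3 0.801, P2 0.544, P1 0.459, P4 0.195.
Largest remainders: P3, P2 receive the extra seats.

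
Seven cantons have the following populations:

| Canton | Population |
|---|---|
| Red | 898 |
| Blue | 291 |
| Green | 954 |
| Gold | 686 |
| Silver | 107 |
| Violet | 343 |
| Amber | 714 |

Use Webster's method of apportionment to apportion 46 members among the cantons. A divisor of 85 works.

Red=11; Blue=3; Green=11; Gold=8; Silver=1; Violet=4; Amber=8

With modified divisor 85: modified quotas Red 10.565, Blue 3.424, Green 11.224, Gold 8.071, Silver 1.259, Violet 4.035, Amber 8.400.
Rounding to the nearest integer: Red 11, Blue 3, Green 11, Gold 8, Silver 1, Violet 4, Amber 8 (total 46).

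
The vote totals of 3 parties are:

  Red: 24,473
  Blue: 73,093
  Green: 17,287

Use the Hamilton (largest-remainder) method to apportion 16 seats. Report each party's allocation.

Standard divisor: 114853 ÷ 16 ≈ 7178.312.
Standard quotas: Red 3.4093, Blue 10.1825, Green 2.4082.
Lower quotas: Red 3, Blue 10, Green 2 (sum 15, leaving 1 seat).
Remainders in descending order: Red 0.4093, Green 0.4082, Blue 0.1825.
The surplus seat goes to Red.

Red 4, Blue 10, Green 2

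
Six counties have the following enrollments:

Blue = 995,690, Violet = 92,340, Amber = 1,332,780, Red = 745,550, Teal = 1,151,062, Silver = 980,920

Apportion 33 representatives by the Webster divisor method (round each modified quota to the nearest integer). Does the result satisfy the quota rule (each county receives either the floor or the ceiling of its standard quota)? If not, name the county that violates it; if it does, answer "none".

Standard quotas: Blue 6.202, Violet 0.575, Amber 8.301, Red 4.644, Teal 7.169, Silver 6.110.
Webster allocation: Blue 6, Violet 1, Amber 8, Red 5, Teal 7, Silver 6.
Every allocation lies between the lower and upper quota.

none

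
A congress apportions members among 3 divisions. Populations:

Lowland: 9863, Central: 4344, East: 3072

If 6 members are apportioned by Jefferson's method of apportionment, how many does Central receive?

Standard divisor 17279/6 ≈ 2879.833; standard quotas: Lowland 3.425, Central 1.508, East 1.067.
Rounding down gives 3, 1, 1 = 5 seats, so the divisor must be adjusted.
With modified divisor 2300: modified quotas Lowland 4.288, Central 1.889, East 1.336.
Rounding down: Lowland 4, Central 1, East 1 (total 6).
Central receives 1.

1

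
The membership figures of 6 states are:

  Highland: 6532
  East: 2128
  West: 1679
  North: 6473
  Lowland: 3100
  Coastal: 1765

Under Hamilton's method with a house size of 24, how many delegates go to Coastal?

Total 21677; standard divisor 21677/24 ≈ 903.208.
Standard quotas: Highland 7.2320, East 2.3560, West 1.8589, North 7.1667, Lowland 3.4322, Coastal 1.9541.
Lower quotas: Highland 7, East 2, West 1, North 7, Lowland 3, Coastal 1 (sum 21, leaving 3 seats).
Remainders in descending order: Coastal 0.9541, West 0.8589, Lowland 0.4322, East 0.3560, Highland 0.2320, North 0.1667.
The surplus seats go to Coastal, West, Lowland.
Coastal receives 2.

2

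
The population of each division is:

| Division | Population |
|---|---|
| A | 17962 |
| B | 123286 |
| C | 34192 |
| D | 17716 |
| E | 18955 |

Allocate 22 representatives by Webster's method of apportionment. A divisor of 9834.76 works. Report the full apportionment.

With modified divisor 9834.76: modified quotas A 1.826, B 12.536, C 3.477, D 1.801, E 1.927.
Rounding to the nearest integer: A 2, B 13, C 3, D 2, E 2 (total 22).

A 2, B 13, C 3, D 2, E 2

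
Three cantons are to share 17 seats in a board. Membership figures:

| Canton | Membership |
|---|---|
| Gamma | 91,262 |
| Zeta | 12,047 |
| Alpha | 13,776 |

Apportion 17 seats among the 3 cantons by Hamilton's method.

Gamma: 13, Zeta: 2, Alpha: 2

The standard divisor is 117085/17 ≈ 6887.353.
Standard quotas: Gamma 13.2507, Zeta 1.7491, Alpha 2.0002.
Lower quotas: Gamma 13, Zeta 1, Alpha 2 (sum 16, leaving 1 seat).
Remainders in descending order: Zeta 0.7491, Gamma 0.2507, Alpha 0.0002.
The surplus seat goes to Zeta.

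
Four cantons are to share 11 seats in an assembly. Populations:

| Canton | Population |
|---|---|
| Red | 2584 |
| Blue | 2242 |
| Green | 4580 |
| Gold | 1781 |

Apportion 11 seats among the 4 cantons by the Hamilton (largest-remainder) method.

Red: 3; Blue: 2; Green: 4; Gold: 2

Total 11187; standard divisor 11187/11 = 1017.
Standard quotas: Red 2.541, Blue 2.205, Green 4.503, Gold 1.751.
Lower quotas: Red 2, Blue 2, Green 4, Gold 1 (sum 9, leaving 2 seats).
Remainders in descending order: Gold 0.751, Red 0.541, Green 0.503, Blue 0.205.
Largest remainders: Gold, Red receive the extra seats.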